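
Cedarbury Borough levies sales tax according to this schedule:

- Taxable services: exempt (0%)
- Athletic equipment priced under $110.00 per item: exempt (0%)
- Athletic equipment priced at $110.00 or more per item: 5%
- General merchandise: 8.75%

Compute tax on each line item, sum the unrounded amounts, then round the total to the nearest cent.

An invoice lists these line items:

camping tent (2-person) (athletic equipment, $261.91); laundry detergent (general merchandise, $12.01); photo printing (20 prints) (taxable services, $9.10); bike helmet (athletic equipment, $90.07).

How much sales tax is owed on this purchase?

$14.15

Camping tent (2-person) $261.91: athletic equipment, $110.00 or more → 5% → $13.0955
Laundry detergent $12.01: general merchandise → 8.75% → $1.050875
Photo printing (20 prints) $9.10: taxable services → 0% → $0.00
Bike helmet $90.07: athletic equipment, under $110.00 → 0% → $0.00
Unrounded tax sum = $14.146375 → $14.15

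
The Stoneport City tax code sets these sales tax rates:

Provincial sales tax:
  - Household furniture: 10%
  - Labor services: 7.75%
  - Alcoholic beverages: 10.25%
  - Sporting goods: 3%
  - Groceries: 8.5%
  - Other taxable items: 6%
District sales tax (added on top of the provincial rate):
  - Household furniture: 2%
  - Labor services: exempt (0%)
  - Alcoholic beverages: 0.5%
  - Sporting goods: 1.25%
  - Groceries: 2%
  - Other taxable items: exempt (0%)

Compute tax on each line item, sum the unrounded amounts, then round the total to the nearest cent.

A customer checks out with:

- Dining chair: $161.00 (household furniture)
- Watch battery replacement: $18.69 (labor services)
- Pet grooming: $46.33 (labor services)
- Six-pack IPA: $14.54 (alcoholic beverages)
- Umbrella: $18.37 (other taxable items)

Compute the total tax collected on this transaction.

$27.02

Dining chair $161.00: household furniture → 10% + 2% district = 12% → $19.32
Watch battery replacement $18.69: labor services → 7.75% + 0% district = 7.75% → $1.448475
Pet grooming $46.33: labor services → 7.75% + 0% district = 7.75% → $3.590575
Six-pack IPA $14.54: alcoholic beverages → 10.25% + 0.5% district = 10.75% → $1.56305
Umbrella $18.37: other taxable items → 6% + 0% district = 6% → $1.1022
Unrounded tax sum = $27.0243 → $27.02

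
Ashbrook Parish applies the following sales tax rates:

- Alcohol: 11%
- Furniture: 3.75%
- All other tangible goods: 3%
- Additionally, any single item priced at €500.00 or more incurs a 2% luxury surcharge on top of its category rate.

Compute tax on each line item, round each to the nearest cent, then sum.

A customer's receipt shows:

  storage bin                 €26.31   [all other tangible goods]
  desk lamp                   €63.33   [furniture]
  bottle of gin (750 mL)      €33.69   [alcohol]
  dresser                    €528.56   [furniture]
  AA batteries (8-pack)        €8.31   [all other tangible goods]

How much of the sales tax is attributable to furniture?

Desk lamp €63.33: furniture → 3.75% → €2.37
Dresser €528.56: furniture → 3.75% + 2% surcharge = 5.75% → €30.39
Tax on furniture = €2.37 + €30.39 = €32.76

€32.76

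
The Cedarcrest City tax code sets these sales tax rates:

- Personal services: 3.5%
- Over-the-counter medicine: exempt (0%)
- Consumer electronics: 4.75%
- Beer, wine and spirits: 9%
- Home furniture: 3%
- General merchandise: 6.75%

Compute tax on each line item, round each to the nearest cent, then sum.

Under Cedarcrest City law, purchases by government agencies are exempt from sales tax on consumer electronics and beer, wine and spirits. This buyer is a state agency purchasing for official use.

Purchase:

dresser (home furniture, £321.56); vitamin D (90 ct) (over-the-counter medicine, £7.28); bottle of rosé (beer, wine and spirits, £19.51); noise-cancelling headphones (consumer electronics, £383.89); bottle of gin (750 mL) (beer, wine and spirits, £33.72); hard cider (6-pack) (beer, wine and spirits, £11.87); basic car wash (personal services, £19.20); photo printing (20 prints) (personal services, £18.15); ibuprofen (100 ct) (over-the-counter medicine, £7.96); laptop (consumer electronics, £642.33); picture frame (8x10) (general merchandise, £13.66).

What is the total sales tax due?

£11.88

Dresser £321.56: home furniture → 3% → £9.65
Vitamin D (90 ct) £7.28: over-the-counter medicine → 0% → £0.00
Bottle of rosé £19.51: beer, wine and spirits, buyer-exempt → 0% → £0.00
Noise-cancelling headphones £383.89: consumer electronics, buyer-exempt → 0% → £0.00
Bottle of gin (750 mL) £33.72: beer, wine and spirits, buyer-exempt → 0% → £0.00
Hard cider (6-pack) £11.87: beer, wine and spirits, buyer-exempt → 0% → £0.00
Basic car wash £19.20: personal services → 3.5% → £0.67
Photo printing (20 prints) £18.15: personal services → 3.5% → £0.64
Ibuprofen (100 ct) £7.96: over-the-counter medicine → 0% → £0.00
Laptop £642.33: consumer electronics, buyer-exempt → 0% → £0.00
Picture frame (8x10) £13.66: general merchandise → 6.75% → £0.92
Total tax = £9.65 + £0.67 + £0.64 + £0.92 = £11.88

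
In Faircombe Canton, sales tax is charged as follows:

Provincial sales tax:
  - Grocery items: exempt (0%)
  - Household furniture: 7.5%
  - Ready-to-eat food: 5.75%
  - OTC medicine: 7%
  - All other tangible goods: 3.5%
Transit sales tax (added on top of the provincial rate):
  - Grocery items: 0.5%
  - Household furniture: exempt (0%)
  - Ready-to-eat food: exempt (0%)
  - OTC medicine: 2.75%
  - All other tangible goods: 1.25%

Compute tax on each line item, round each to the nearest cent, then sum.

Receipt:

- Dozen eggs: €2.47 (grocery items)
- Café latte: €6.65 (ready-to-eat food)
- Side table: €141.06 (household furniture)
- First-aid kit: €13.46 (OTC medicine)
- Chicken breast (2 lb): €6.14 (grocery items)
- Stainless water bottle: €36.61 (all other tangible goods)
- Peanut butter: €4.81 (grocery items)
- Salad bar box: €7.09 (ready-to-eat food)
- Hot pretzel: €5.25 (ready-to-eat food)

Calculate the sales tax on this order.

€14.78

Dozen eggs €2.47: grocery items → 0% + 0.5% transit = 0.5% → €0.01
Café latte €6.65: ready-to-eat food → 5.75% + 0% transit = 5.75% → €0.38
Side table €141.06: household furniture → 7.5% + 0% transit = 7.5% → €10.58
First-aid kit €13.46: OTC medicine → 7% + 2.75% transit = 9.75% → €1.31
Chicken breast (2 lb) €6.14: grocery items → 0% + 0.5% transit = 0.5% → €0.03
Stainless water bottle €36.61: all other tangible goods → 3.5% + 1.25% transit = 4.75% → €1.74
Peanut butter €4.81: grocery items → 0% + 0.5% transit = 0.5% → €0.02
Salad bar box €7.09: ready-to-eat food → 5.75% + 0% transit = 5.75% → €0.41
Hot pretzel €5.25: ready-to-eat food → 5.75% + 0% transit = 5.75% → €0.30
Total tax = €0.01 + €0.38 + €10.58 + €1.31 + €0.03 + €1.74 + €0.02 + €0.41 + €0.30 = €14.78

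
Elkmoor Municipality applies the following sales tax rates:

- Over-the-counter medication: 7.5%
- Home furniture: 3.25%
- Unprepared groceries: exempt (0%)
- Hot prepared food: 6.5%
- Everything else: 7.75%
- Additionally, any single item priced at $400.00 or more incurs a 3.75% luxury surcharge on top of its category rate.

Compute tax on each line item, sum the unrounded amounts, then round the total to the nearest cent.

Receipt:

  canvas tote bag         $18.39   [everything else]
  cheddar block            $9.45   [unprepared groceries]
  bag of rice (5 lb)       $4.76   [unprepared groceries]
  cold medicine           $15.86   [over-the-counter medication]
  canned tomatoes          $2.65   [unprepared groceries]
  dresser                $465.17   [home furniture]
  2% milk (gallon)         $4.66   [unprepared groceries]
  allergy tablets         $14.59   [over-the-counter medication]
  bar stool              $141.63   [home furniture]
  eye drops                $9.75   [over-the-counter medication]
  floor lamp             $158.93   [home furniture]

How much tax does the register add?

$46.77

Canvas tote bag $18.39: everything else → 7.75% → $1.425225
Cheddar block $9.45: unprepared groceries → 0% → $0.00
Bag of rice (5 lb) $4.76: unprepared groceries → 0% → $0.00
Cold medicine $15.86: over-the-counter medication → 7.5% → $1.1895
Canned tomatoes $2.65: unprepared groceries → 0% → $0.00
Dresser $465.17: home furniture → 3.25% + 3.75% surcharge = 7% → $32.5619
2% milk (gallon) $4.66: unprepared groceries → 0% → $0.00
Allergy tablets $14.59: over-the-counter medication → 7.5% → $1.09425
Bar stool $141.63: home furniture → 3.25% → $4.602975
Eye drops $9.75: over-the-counter medication → 7.5% → $0.73125
Floor lamp $158.93: home furniture → 3.25% → $5.165225
Unrounded tax sum = $46.770325 → $46.77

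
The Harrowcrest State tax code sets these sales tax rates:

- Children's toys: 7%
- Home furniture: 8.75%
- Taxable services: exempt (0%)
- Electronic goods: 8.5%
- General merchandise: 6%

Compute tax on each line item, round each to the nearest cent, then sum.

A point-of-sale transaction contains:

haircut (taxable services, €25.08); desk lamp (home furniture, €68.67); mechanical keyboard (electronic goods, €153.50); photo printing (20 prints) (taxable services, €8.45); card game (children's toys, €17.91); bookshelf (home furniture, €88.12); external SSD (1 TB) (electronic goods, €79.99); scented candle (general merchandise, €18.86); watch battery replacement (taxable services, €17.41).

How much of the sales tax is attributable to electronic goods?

Mechanical keyboard €153.50: electronic goods → 8.5% → €13.05
External SSD (1 TB) €79.99: electronic goods → 8.5% → €6.80
Tax on electronic goods = €13.05 + €6.80 = €19.85

€19.85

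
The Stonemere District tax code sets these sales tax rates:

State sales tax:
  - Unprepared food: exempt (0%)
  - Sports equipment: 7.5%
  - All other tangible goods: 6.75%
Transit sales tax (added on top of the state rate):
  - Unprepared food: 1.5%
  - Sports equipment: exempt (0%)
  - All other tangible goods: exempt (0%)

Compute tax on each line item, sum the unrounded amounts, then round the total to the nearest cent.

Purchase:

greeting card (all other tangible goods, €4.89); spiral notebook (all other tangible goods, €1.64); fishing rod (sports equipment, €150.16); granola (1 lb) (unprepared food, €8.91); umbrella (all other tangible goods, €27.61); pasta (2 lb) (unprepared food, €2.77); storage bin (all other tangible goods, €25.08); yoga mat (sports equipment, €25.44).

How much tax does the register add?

Greeting card €4.89: all other tangible goods → 6.75% + 0% transit = 6.75% → €0.330075
Spiral notebook €1.64: all other tangible goods → 6.75% + 0% transit = 6.75% → €0.1107
Fishing rod €150.16: sports equipment → 7.5% + 0% transit = 7.5% → €11.262
Granola (1 lb) €8.91: unprepared food → 0% + 1.5% transit = 1.5% → €0.13365
Umbrella €27.61: all other tangible goods → 6.75% + 0% transit = 6.75% → €1.863675
Pasta (2 lb) €2.77: unprepared food → 0% + 1.5% transit = 1.5% → €0.04155
Storage bin €25.08: all other tangible goods → 6.75% + 0% transit = 6.75% → €1.6929
Yoga mat €25.44: sports equipment → 7.5% + 0% transit = 7.5% → €1.908
Unrounded tax sum = €17.34255 → €17.34

€17.34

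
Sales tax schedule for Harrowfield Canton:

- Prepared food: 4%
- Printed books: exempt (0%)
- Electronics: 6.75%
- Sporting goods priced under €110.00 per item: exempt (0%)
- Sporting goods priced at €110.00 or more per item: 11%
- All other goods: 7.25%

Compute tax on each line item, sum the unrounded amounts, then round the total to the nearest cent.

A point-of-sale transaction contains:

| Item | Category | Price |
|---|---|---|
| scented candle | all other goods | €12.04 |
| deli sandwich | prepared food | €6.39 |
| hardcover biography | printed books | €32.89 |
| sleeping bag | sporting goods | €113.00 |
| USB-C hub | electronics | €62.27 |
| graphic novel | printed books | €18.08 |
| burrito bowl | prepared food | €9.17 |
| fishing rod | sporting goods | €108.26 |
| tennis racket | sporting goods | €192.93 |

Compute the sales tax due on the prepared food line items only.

Deli sandwich €6.39: prepared food → 4% → €0.2556
Burrito bowl €9.17: prepared food → 4% → €0.3668
Tax on prepared food: unrounded sum = €0.6224 → €0.62

€0.62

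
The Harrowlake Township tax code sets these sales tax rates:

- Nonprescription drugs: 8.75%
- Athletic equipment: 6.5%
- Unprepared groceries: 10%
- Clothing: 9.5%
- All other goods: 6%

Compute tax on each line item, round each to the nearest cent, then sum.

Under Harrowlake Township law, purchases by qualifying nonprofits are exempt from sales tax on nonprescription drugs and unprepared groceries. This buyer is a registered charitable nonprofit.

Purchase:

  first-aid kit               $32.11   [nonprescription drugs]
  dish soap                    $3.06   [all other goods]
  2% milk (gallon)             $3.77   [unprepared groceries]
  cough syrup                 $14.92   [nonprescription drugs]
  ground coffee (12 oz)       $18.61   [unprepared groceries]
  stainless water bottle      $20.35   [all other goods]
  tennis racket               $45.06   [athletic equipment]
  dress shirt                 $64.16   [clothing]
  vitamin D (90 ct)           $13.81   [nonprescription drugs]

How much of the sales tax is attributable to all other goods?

$1.40

Dish soap $3.06: all other goods → 6% → $0.18
Stainless water bottle $20.35: all other goods → 6% → $1.22
Tax on all other goods = $0.18 + $1.22 = $1.40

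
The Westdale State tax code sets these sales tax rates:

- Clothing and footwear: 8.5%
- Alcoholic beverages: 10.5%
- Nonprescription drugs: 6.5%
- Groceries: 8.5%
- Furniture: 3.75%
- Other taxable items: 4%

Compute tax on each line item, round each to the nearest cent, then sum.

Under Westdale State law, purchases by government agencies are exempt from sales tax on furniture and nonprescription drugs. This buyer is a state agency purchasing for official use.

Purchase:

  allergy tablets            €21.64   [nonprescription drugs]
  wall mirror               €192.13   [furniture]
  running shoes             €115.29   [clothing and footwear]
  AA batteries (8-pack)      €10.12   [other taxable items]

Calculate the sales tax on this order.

€10.20

Allergy tablets €21.64: nonprescription drugs, buyer-exempt → 0% → €0.00
Wall mirror €192.13: furniture, buyer-exempt → 0% → €0.00
Running shoes €115.29: clothing and footwear → 8.5% → €9.80
AA batteries (8-pack) €10.12: other taxable items → 4% → €0.40
Total tax = €9.80 + €0.40 = €10.20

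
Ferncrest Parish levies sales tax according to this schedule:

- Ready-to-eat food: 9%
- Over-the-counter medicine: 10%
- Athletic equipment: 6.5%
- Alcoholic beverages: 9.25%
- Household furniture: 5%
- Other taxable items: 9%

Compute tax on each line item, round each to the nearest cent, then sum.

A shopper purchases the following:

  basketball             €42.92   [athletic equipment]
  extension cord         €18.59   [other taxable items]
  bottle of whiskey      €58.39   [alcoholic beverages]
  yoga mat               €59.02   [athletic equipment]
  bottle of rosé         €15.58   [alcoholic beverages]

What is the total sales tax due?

€15.14

Basketball €42.92: athletic equipment → 6.5% → €2.79
Extension cord €18.59: other taxable items → 9% → €1.67
Bottle of whiskey €58.39: alcoholic beverages → 9.25% → €5.40
Yoga mat €59.02: athletic equipment → 6.5% → €3.84
Bottle of rosé €15.58: alcoholic beverages → 9.25% → €1.44
Total tax = €2.79 + €1.67 + €5.40 + €3.84 + €1.44 = €15.14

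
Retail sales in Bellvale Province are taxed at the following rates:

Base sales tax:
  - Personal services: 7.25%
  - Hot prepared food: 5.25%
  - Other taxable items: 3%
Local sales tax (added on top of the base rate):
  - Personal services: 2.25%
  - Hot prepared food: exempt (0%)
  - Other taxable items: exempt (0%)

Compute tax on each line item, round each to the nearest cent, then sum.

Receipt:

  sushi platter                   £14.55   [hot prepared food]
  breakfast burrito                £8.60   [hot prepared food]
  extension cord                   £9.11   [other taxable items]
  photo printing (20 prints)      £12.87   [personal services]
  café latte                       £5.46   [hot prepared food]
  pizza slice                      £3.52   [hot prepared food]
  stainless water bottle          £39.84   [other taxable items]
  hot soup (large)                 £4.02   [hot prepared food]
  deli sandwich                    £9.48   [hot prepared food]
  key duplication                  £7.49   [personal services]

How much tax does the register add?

Sushi platter £14.55: hot prepared food → 5.25% + 0% local = 5.25% → £0.76
Breakfast burrito £8.60: hot prepared food → 5.25% + 0% local = 5.25% → £0.45
Extension cord £9.11: other taxable items → 3% + 0% local = 3% → £0.27
Photo printing (20 prints) £12.87: personal services → 7.25% + 2.25% local = 9.5% → £1.22
Café latte £5.46: hot prepared food → 5.25% + 0% local = 5.25% → £0.29
Pizza slice £3.52: hot prepared food → 5.25% + 0% local = 5.25% → £0.18
Stainless water bottle £39.84: other taxable items → 3% + 0% local = 3% → £1.20
Hot soup (large) £4.02: hot prepared food → 5.25% + 0% local = 5.25% → £0.21
Deli sandwich £9.48: hot prepared food → 5.25% + 0% local = 5.25% → £0.50
Key duplication £7.49: personal services → 7.25% + 2.25% local = 9.5% → £0.71
Total tax = £0.76 + £0.45 + £0.27 + £1.22 + £0.29 + £0.18 + £1.20 + £0.21 + £0.50 + £0.71 = £5.79

£5.79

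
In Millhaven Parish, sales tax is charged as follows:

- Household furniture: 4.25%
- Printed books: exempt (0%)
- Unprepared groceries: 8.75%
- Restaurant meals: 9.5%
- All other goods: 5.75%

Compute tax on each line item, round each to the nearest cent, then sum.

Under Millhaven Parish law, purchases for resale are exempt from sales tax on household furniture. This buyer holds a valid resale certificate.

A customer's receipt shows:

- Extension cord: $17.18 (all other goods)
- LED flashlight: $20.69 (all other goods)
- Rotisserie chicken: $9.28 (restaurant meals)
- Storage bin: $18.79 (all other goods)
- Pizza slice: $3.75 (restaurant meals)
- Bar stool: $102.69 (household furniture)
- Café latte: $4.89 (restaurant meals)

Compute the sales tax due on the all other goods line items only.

$3.26

Extension cord $17.18: all other goods → 5.75% → $0.99
LED flashlight $20.69: all other goods → 5.75% → $1.19
Storage bin $18.79: all other goods → 5.75% → $1.08
Tax on all other goods = $0.99 + $1.19 + $1.08 = $3.26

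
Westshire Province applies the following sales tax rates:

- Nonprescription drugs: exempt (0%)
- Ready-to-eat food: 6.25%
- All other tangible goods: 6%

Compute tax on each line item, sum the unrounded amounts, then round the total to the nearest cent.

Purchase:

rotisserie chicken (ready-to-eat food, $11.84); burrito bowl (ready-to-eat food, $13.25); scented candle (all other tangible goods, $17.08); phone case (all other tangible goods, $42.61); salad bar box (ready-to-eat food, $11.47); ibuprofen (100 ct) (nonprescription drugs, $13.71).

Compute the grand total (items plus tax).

Rotisserie chicken $11.84: ready-to-eat food → 6.25% → $0.74
Burrito bowl $13.25: ready-to-eat food → 6.25% → $0.828125
Scented candle $17.08: all other tangible goods → 6% → $1.0248
Phone case $42.61: all other tangible goods → 6% → $2.5566
Salad bar box $11.47: ready-to-eat food → 6.25% → $0.716875
Ibuprofen (100 ct) $13.71: nonprescription drugs → 0% → $0.00
Subtotal = $109.96; unrounded tax = $5.8664 → $5.87; total due = $115.83

$115.83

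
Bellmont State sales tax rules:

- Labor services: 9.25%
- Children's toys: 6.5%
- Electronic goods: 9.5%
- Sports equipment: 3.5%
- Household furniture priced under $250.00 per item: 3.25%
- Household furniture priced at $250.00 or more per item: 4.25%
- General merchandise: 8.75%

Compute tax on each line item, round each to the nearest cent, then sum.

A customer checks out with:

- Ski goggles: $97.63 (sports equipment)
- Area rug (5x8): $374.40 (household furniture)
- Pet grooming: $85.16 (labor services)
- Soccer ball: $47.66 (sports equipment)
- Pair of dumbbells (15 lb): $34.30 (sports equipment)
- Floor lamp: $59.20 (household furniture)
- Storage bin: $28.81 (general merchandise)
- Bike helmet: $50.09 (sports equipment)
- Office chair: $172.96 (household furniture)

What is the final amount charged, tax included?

$992.10

Ski goggles $97.63: sports equipment → 3.5% → $3.42
Area rug (5x8) $374.40: household furniture, $250.00 or more → 4.25% → $15.91
Pet grooming $85.16: labor services → 9.25% → $7.88
Soccer ball $47.66: sports equipment → 3.5% → $1.67
Pair of dumbbells (15 lb) $34.30: sports equipment → 3.5% → $1.20
Floor lamp $59.20: household furniture, under $250.00 → 3.25% → $1.92
Storage bin $28.81: general merchandise → 8.75% → $2.52
Bike helmet $50.09: sports equipment → 3.5% → $1.75
Office chair $172.96: household furniture, under $250.00 → 3.25% → $5.62
Subtotal = $950.21; tax = $41.89; total due = $992.10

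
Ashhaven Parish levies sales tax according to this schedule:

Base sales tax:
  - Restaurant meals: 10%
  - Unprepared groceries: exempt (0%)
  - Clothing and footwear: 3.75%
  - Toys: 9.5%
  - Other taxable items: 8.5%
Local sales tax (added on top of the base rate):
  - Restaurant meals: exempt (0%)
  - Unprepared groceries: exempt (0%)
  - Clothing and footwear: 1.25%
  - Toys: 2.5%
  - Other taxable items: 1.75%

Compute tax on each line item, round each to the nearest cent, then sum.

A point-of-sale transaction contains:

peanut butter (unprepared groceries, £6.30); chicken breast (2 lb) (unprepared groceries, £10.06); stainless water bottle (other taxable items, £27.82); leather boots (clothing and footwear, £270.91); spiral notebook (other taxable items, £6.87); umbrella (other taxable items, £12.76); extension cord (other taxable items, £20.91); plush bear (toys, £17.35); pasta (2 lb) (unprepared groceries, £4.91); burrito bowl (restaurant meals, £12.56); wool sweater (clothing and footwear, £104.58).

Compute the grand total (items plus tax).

Peanut butter £6.30: unprepared groceries → 0% + 0% local = 0% → £0.00
Chicken breast (2 lb) £10.06: unprepared groceries → 0% + 0% local = 0% → £0.00
Stainless water bottle £27.82: other taxable items → 8.5% + 1.75% local = 10.25% → £2.85
Leather boots £270.91: clothing and footwear → 3.75% + 1.25% local = 5% → £13.55
Spiral notebook £6.87: other taxable items → 8.5% + 1.75% local = 10.25% → £0.70
Umbrella £12.76: other taxable items → 8.5% + 1.75% local = 10.25% → £1.31
Extension cord £20.91: other taxable items → 8.5% + 1.75% local = 10.25% → £2.14
Plush bear £17.35: toys → 9.5% + 2.5% local = 12% → £2.08
Pasta (2 lb) £4.91: unprepared groceries → 0% + 0% local = 0% → £0.00
Burrito bowl £12.56: restaurant meals → 10% + 0% local = 10% → £1.26
Wool sweater £104.58: clothing and footwear → 3.75% + 1.25% local = 5% → £5.23
Subtotal = £495.03; tax = £29.12; total due = £524.15

£524.15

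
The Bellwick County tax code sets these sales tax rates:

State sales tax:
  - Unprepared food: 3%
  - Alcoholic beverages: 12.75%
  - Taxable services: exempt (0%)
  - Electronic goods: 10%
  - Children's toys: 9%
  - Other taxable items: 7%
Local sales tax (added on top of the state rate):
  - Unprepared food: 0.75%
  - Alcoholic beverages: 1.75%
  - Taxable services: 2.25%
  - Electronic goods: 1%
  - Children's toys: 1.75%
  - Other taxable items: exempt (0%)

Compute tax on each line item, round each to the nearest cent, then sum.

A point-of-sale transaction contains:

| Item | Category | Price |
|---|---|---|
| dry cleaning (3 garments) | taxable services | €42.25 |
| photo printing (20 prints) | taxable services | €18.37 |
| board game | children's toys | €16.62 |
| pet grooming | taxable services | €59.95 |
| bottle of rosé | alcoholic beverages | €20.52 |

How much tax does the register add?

€7.48

Dry cleaning (3 garments) €42.25: taxable services → 0% + 2.25% local = 2.25% → €0.95
Photo printing (20 prints) €18.37: taxable services → 0% + 2.25% local = 2.25% → €0.41
Board game €16.62: children's toys → 9% + 1.75% local = 10.75% → €1.79
Pet grooming €59.95: taxable services → 0% + 2.25% local = 2.25% → €1.35
Bottle of rosé €20.52: alcoholic beverages → 12.75% + 1.75% local = 14.5% → €2.98
Total tax = €0.95 + €0.41 + €1.79 + €1.35 + €2.98 = €7.48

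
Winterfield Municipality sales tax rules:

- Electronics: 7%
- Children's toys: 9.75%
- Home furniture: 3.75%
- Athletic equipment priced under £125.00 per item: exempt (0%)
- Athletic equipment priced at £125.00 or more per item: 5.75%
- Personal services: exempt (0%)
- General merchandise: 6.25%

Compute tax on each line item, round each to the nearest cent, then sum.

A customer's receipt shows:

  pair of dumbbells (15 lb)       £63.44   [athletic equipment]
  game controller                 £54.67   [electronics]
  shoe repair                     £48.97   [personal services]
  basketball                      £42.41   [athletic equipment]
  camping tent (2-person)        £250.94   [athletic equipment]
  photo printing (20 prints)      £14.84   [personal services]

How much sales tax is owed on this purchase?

Pair of dumbbells (15 lb) £63.44: athletic equipment, under £125.00 → 0% → £0.00
Game controller £54.67: electronics → 7% → £3.83
Shoe repair £48.97: personal services → 0% → £0.00
Basketball £42.41: athletic equipment, under £125.00 → 0% → £0.00
Camping tent (2-person) £250.94: athletic equipment, £125.00 or more → 5.75% → £14.43
Photo printing (20 prints) £14.84: personal services → 0% → £0.00
Total tax = £3.83 + £14.43 = £18.26

£18.26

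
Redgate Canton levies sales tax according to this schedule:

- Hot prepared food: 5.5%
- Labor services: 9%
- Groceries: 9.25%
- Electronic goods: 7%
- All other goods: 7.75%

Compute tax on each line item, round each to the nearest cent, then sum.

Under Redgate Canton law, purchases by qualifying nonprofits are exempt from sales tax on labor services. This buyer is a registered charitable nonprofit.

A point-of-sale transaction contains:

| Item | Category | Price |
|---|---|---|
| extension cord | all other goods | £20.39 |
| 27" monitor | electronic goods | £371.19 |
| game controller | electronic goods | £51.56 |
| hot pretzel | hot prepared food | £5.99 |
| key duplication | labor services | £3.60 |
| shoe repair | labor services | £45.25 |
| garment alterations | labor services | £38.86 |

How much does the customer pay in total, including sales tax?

Extension cord £20.39: all other goods → 7.75% → £1.58
27" monitor £371.19: electronic goods → 7% → £25.98
Game controller £51.56: electronic goods → 7% → £3.61
Hot pretzel £5.99: hot prepared food → 5.5% → £0.33
Key duplication £3.60: labor services, buyer-exempt → 0% → £0.00
Shoe repair £45.25: labor services, buyer-exempt → 0% → £0.00
Garment alterations £38.86: labor services, buyer-exempt → 0% → £0.00
Subtotal = £536.84; tax = £31.50; total due = £568.34

£568.34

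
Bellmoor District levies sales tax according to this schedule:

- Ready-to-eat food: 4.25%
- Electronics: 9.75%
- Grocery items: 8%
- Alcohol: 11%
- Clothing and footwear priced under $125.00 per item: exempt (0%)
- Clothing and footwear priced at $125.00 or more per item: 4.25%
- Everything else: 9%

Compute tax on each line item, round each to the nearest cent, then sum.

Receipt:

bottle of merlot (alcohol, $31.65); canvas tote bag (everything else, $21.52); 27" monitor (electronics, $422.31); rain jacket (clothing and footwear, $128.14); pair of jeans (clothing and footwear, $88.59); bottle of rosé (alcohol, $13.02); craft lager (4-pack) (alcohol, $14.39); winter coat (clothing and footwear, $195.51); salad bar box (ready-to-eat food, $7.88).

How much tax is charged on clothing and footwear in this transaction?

$13.76

Rain jacket $128.14: clothing and footwear, $125.00 or more → 4.25% → $5.45
Pair of jeans $88.59: clothing and footwear, under $125.00 → 0% → $0.00
Winter coat $195.51: clothing and footwear, $125.00 or more → 4.25% → $8.31
Tax on clothing and footwear = $5.45 + $0.00 + $8.31 = $13.76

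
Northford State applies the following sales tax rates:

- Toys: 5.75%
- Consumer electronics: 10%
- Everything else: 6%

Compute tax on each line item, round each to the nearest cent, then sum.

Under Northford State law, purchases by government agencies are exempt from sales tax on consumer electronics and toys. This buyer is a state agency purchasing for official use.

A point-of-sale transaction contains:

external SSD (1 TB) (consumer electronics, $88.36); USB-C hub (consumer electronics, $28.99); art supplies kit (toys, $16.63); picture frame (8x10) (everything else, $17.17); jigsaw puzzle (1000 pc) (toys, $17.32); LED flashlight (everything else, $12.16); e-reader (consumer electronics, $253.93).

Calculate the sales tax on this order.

External SSD (1 TB) $88.36: consumer electronics, buyer-exempt → 0% → $0.00
USB-C hub $28.99: consumer electronics, buyer-exempt → 0% → $0.00
Art supplies kit $16.63: toys, buyer-exempt → 0% → $0.00
Picture frame (8x10) $17.17: everything else → 6% → $1.03
Jigsaw puzzle (1000 pc) $17.32: toys, buyer-exempt → 0% → $0.00
LED flashlight $12.16: everything else → 6% → $0.73
E-reader $253.93: consumer electronics, buyer-exempt → 0% → $0.00
Total tax = $1.03 + $0.73 = $1.76

$1.76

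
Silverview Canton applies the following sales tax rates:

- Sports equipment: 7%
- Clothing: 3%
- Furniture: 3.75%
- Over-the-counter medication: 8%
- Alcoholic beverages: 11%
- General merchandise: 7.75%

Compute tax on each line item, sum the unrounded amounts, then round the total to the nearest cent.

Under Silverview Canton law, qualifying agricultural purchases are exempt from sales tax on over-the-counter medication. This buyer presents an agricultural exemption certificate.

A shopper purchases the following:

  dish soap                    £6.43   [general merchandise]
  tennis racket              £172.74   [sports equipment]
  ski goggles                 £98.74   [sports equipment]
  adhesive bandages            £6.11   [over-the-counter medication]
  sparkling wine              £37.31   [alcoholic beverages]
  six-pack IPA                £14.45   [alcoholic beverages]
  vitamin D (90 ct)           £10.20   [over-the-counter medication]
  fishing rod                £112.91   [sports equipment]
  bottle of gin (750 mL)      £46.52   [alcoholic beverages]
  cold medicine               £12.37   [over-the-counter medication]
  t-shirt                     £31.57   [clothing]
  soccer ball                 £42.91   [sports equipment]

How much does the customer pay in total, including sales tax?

Dish soap £6.43: general merchandise → 7.75% → £0.498325
Tennis racket £172.74: sports equipment → 7% → £12.0918
Ski goggles £98.74: sports equipment → 7% → £6.9118
Adhesive bandages £6.11: over-the-counter medication, buyer-exempt → 0% → £0.00
Sparkling wine £37.31: alcoholic beverages → 11% → £4.1041
Six-pack IPA £14.45: alcoholic beverages → 11% → £1.5895
Vitamin D (90 ct) £10.20: over-the-counter medication, buyer-exempt → 0% → £0.00
Fishing rod £112.91: sports equipment → 7% → £7.9037
Bottle of gin (750 mL) £46.52: alcoholic beverages → 11% → £5.1172
Cold medicine £12.37: over-the-counter medication, buyer-exempt → 0% → £0.00
T-shirt £31.57: clothing → 3% → £0.9471
Soccer ball £42.91: sports equipment → 7% → £3.0037
Subtotal = £592.26; unrounded tax = £42.167225 → £42.17; total due = £634.43

£634.43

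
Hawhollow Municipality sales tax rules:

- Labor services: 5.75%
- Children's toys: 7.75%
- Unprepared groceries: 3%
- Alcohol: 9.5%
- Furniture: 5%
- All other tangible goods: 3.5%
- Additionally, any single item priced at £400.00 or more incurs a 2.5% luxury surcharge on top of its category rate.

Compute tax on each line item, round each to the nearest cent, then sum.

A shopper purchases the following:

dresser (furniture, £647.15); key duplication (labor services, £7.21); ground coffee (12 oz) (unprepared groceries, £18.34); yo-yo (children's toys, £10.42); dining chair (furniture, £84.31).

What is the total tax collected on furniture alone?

Dresser £647.15: furniture → 5% + 2.5% surcharge = 7.5% → £48.54
Dining chair £84.31: furniture → 5% → £4.22
Tax on furniture = £48.54 + £4.22 = £52.76

£52.76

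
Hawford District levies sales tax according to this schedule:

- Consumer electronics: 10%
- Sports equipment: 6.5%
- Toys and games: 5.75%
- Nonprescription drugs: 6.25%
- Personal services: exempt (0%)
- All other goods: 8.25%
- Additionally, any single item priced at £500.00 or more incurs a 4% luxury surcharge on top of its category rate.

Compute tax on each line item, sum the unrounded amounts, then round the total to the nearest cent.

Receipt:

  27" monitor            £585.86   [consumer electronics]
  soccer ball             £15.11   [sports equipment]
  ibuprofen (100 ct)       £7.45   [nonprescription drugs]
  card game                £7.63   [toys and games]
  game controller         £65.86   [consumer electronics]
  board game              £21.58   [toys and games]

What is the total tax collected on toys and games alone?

£1.68

Card game £7.63: toys and games → 5.75% → £0.438725
Board game £21.58: toys and games → 5.75% → £1.24085
Tax on toys and games: unrounded sum = £1.679575 → £1.68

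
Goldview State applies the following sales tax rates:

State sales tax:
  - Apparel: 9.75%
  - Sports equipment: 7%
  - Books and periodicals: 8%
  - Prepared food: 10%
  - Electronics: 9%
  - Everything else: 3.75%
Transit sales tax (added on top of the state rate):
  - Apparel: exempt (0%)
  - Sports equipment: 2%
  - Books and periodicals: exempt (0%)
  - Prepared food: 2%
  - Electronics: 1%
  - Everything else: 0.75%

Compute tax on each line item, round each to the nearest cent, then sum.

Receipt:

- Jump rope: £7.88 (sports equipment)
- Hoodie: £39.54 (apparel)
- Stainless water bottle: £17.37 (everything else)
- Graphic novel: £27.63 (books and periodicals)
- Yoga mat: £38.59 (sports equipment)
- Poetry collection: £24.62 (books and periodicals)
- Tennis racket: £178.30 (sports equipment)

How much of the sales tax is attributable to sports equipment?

£20.23

Jump rope £7.88: sports equipment → 7% + 2% transit = 9% → £0.71
Yoga mat £38.59: sports equipment → 7% + 2% transit = 9% → £3.47
Tennis racket £178.30: sports equipment → 7% + 2% transit = 9% → £16.05
Tax on sports equipment = £0.71 + £3.47 + £16.05 = £20.23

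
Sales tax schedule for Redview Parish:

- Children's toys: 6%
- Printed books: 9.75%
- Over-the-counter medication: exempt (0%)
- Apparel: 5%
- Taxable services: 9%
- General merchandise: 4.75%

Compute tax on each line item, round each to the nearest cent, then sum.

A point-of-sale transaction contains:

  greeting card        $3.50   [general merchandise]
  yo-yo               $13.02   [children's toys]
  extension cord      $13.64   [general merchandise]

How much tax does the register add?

Greeting card $3.50: general merchandise → 4.75% → $0.17
Yo-yo $13.02: children's toys → 6% → $0.78
Extension cord $13.64: general merchandise → 4.75% → $0.65
Total tax = $0.17 + $0.78 + $0.65 = $1.60

$1.60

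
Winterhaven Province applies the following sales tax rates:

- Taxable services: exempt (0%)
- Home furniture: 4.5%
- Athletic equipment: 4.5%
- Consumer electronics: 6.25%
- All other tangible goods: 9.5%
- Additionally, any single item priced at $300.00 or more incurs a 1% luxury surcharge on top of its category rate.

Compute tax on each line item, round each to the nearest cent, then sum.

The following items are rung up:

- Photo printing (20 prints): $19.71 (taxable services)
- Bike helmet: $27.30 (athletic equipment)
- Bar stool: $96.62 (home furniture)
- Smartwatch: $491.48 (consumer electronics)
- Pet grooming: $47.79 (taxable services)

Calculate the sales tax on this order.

$41.21

Photo printing (20 prints) $19.71: taxable services → 0% → $0.00
Bike helmet $27.30: athletic equipment → 4.5% → $1.23
Bar stool $96.62: home furniture → 4.5% → $4.35
Smartwatch $491.48: consumer electronics → 6.25% + 1% surcharge = 7.25% → $35.63
Pet grooming $47.79: taxable services → 0% → $0.00
Total tax = $1.23 + $4.35 + $35.63 = $41.21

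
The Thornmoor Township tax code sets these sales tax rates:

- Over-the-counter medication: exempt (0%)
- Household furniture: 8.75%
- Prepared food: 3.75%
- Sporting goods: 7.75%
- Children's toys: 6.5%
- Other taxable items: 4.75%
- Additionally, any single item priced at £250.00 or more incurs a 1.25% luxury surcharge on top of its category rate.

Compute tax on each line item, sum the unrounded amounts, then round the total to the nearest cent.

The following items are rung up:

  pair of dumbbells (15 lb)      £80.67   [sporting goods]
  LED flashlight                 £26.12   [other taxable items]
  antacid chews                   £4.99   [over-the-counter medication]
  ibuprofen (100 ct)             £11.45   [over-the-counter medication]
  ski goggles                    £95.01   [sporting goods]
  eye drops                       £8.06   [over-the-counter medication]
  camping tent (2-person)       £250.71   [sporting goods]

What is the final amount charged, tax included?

Pair of dumbbells (15 lb) £80.67: sporting goods → 7.75% → £6.251925
LED flashlight £26.12: other taxable items → 4.75% → £1.2407
Antacid chews £4.99: over-the-counter medication → 0% → £0.00
Ibuprofen (100 ct) £11.45: over-the-counter medication → 0% → £0.00
Ski goggles £95.01: sporting goods → 7.75% → £7.363275
Eye drops £8.06: over-the-counter medication → 0% → £0.00
Camping tent (2-person) £250.71: sporting goods → 7.75% + 1.25% surcharge = 9% → £22.5639
Subtotal = £477.01; unrounded tax = £37.4198 → £37.42; total due = £514.43

£514.43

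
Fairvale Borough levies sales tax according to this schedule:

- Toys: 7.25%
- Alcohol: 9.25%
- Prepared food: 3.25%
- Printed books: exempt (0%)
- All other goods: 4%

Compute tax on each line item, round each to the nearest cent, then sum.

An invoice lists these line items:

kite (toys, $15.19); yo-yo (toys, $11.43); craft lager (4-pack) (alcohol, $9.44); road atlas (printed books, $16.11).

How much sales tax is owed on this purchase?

Kite $15.19: toys → 7.25% → $1.10
Yo-yo $11.43: toys → 7.25% → $0.83
Craft lager (4-pack) $9.44: alcohol → 9.25% → $0.87
Road atlas $16.11: printed books → 0% → $0.00
Total tax = $1.10 + $0.83 + $0.87 = $2.80

$2.80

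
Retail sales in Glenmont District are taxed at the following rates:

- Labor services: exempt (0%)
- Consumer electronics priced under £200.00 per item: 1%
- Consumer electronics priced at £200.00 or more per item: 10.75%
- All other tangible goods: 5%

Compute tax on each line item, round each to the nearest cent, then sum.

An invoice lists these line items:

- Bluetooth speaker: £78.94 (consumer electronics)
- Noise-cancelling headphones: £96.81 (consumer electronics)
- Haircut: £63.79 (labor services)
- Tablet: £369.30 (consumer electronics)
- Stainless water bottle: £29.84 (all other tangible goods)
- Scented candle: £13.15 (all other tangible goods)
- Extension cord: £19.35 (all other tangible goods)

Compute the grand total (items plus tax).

£715.76

Bluetooth speaker £78.94: consumer electronics, under £200.00 → 1% → £0.79
Noise-cancelling headphones £96.81: consumer electronics, under £200.00 → 1% → £0.97
Haircut £63.79: labor services → 0% → £0.00
Tablet £369.30: consumer electronics, £200.00 or more → 10.75% → £39.70
Stainless water bottle £29.84: all other tangible goods → 5% → £1.49
Scented candle £13.15: all other tangible goods → 5% → £0.66
Extension cord £19.35: all other tangible goods → 5% → £0.97
Subtotal = £671.18; tax = £44.58; total due = £715.76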